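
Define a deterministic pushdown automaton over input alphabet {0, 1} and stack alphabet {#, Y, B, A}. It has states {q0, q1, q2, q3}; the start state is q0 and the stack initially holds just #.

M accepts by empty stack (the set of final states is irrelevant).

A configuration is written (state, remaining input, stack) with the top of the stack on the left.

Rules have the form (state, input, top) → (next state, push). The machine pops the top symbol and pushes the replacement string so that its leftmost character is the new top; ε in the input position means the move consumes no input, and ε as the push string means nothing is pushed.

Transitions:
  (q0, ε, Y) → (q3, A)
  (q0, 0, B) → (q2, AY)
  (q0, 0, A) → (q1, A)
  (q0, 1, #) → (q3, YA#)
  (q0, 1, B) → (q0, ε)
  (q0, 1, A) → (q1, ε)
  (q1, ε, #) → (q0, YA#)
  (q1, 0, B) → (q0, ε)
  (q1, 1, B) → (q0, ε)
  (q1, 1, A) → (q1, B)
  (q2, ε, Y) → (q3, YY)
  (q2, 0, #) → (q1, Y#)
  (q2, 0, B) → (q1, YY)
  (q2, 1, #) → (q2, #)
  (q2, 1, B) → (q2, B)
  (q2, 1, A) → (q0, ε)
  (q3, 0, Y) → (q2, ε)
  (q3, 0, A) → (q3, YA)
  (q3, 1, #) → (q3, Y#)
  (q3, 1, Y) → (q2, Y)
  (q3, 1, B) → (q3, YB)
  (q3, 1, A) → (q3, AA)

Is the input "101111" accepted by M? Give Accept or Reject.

Reject

(q0, 101111, #) ⊢ (q3, 01111, YA#) ⊢ (q2, 1111, A#) ⊢ (q0, 111, #) ⊢ (q3, 11, YA#) ⊢ (q2, 1, YA#) ⊢ (q3, 1, YYA#) ⊢ (q2, ε, YYA#) ⊢ (q3, ε, YYYA#)
All input consumed; stack is YYYA#, not empty, and no further ε-move applies.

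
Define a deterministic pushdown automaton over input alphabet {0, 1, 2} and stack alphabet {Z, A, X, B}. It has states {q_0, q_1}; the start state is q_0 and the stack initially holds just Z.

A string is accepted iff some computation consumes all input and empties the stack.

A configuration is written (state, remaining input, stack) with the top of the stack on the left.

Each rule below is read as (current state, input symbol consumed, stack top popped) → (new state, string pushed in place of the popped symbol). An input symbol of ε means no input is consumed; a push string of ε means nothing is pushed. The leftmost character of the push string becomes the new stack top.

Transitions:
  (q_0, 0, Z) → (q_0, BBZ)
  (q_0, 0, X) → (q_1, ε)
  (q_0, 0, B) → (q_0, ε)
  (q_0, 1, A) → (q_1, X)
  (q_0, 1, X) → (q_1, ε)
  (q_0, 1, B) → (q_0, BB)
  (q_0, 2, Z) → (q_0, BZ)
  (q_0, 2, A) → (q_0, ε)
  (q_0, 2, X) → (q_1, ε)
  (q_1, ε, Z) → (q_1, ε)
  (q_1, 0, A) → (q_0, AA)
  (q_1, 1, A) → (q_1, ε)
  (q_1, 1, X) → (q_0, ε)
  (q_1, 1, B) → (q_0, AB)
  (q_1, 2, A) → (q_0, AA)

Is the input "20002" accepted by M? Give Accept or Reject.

(q_0, 20002, Z) ⊢ (q_0, 0002, BZ) ⊢ (q_0, 002, Z) ⊢ (q_0, 02, BBZ) ⊢ (q_0, 2, BZ)
No transition applies at (q_0, 2, BZ); input not fully consumed.

Reject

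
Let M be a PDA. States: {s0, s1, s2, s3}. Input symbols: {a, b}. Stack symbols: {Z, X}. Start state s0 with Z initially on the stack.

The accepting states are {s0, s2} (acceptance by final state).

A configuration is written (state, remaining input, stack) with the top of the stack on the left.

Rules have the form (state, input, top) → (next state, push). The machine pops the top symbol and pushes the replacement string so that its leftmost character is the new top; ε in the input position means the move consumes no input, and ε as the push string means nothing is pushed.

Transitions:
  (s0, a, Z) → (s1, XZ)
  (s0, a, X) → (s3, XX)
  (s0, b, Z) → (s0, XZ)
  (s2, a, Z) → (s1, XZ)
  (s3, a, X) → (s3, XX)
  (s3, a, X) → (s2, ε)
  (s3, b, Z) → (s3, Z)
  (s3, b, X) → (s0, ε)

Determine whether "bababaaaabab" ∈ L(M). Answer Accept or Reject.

Accept

One accepting computation: (s0, bababaaaabab, Z) ⊢ (s0, ababaaaabab, XZ) ⊢ (s3, babaaaabab, XXZ) ⊢ (s0, abaaaabab, XZ) ⊢ (s3, baaaabab, XXZ) ⊢ (s0, aaaabab, XZ) ⊢ (s3, aaabab, XXZ) ⊢ (s3, aabab, XXXZ) ⊢ (s3, abab, XXXXZ) ⊢ (s3, bab, XXXXXZ) ⊢ (s0, ab, XXXXZ) ⊢ (s3, b, XXXXXZ) ⊢ (s0, ε, XXXXZ)
All input consumed and state s0 ∈ F.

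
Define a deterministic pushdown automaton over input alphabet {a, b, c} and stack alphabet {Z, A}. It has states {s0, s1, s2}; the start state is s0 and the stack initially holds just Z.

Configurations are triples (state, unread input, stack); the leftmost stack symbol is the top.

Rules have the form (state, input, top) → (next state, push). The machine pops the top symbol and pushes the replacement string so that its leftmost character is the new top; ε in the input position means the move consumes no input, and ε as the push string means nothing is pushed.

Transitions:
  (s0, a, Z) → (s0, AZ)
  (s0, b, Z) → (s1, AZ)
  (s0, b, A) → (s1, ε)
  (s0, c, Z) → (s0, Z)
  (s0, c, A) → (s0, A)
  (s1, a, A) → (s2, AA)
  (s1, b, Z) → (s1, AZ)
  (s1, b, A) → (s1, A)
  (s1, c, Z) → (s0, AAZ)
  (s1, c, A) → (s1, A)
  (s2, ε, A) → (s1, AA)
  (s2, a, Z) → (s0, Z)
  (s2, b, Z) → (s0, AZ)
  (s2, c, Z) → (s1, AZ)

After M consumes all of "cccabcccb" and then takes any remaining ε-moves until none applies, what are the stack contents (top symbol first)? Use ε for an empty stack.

AZ

(s0, cccabcccb, Z)
  read c, top Z: go to s0, push Z → (s0, ccabcccb, Z)
  read c, top Z: go to s0, push Z → (s0, cabcccb, Z)
  read c, top Z: go to s0, push Z → (s0, abcccb, Z)
  read a, top Z: go to s0, push AZ → (s0, bcccb, AZ)
  read b, top A: go to s1, push ε → (s1, cccb, Z)
  read c, top Z: go to s0, push AAZ → (s0, ccb, AAZ)
  read c, top A: go to s0, push A → (s0, cb, AAZ)
  read c, top A: go to s0, push A → (s0, b, AAZ)
  read b, top A: go to s1, push ε → (s1, ε, AZ)
All input consumed in state s1 with stack AZ.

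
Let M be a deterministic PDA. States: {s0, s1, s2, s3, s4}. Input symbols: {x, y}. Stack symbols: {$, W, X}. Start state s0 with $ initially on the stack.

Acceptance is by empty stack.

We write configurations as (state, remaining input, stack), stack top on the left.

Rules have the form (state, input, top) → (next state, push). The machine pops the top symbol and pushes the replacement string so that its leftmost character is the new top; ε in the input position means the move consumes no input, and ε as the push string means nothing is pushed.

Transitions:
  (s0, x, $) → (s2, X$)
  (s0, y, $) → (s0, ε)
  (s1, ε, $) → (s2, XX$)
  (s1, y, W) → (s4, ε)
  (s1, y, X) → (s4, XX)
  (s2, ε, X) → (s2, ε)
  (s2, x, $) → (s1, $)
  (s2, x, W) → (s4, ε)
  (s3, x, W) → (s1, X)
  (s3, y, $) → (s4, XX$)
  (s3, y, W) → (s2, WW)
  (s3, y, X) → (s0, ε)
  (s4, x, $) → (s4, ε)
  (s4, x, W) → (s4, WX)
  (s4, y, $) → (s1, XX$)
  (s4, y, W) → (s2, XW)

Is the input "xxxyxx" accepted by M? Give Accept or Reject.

Reject

(s0, xxxyxx, $)
  read x, top $: go to s2, push X$ → (s2, xxyxx, X$)
  ε-move, top X: go to s2, push ε → (s2, xxyxx, $)
  read x, top $: go to s1, push $ → (s1, xyxx, $)
  ε-move, top $: go to s2, push XX$ → (s2, xyxx, XX$)
  ε-move, top X: go to s2, push ε → (s2, xyxx, X$)
  ε-move, top X: go to s2, push ε → (s2, xyxx, $)
  read x, top $: go to s1, push $ → (s1, yxx, $)
  ε-move, top $: go to s2, push XX$ → (s2, yxx, XX$)
  ε-move, top X: go to s2, push ε → (s2, yxx, X$)
  ε-move, top X: go to s2, push ε → (s2, yxx, $)
No transition applies at (s2, yxx, $); input not fully consumed.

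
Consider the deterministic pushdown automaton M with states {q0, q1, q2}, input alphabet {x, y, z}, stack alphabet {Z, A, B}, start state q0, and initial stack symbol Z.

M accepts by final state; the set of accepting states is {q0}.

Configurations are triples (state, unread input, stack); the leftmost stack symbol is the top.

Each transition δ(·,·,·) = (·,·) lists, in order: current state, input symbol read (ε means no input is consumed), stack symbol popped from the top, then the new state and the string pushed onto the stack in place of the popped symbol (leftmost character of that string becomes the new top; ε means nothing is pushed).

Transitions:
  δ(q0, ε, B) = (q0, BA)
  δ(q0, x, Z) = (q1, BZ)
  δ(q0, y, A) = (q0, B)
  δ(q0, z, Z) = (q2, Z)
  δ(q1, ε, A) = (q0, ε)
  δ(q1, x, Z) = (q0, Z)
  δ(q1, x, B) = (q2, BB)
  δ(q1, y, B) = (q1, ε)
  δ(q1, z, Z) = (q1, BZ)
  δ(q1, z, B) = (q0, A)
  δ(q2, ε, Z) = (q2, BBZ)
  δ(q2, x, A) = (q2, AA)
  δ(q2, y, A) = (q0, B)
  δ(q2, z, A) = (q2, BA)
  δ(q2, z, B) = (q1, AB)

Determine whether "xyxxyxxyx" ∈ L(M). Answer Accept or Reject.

(q0, xyxxyxxyx, Z)
  read x, top Z: go to q1, push BZ → (q1, yxxyxxyx, BZ)
  read y, top B: go to q1, push ε → (q1, xxyxxyx, Z)
  read x, top Z: go to q0, push Z → (q0, xyxxyx, Z)
  read x, top Z: go to q1, push BZ → (q1, yxxyx, BZ)
  read y, top B: go to q1, push ε → (q1, xxyx, Z)
  read x, top Z: go to q0, push Z → (q0, xyx, Z)
  read x, top Z: go to q1, push BZ → (q1, yx, BZ)
  read y, top B: go to q1, push ε → (q1, x, Z)
  read x, top Z: go to q0, push Z → (q0, ε, Z)
All input consumed; state q0 ∈ F.

Accept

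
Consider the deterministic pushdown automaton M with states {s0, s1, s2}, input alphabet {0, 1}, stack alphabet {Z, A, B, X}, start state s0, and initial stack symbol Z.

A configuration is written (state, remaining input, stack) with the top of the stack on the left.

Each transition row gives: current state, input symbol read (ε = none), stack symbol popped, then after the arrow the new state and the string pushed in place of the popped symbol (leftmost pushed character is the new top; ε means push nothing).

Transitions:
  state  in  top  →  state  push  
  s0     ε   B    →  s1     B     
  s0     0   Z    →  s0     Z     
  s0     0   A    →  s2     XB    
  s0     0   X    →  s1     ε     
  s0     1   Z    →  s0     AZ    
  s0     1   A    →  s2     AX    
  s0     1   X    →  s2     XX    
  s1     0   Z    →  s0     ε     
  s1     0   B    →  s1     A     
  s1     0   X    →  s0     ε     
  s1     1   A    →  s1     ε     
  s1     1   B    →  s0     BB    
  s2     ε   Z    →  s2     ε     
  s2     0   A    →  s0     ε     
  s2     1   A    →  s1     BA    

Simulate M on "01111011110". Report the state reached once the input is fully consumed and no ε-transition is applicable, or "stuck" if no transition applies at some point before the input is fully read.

s1

(s0, 01111011110, Z)
  read 0, top Z: go to s0, push Z → (s0, 1111011110, Z)
  read 1, top Z: go to s0, push AZ → (s0, 111011110, AZ)
  read 1, top A: go to s2, push AX → (s2, 11011110, AXZ)
  read 1, top A: go to s1, push BA → (s1, 1011110, BAXZ)
  read 1, top B: go to s0, push BB → (s0, 011110, BBAXZ)
  ε-move, top B: go to s1, push B → (s1, 011110, BBAXZ)
  read 0, top B: go to s1, push A → (s1, 11110, ABAXZ)
  read 1, top A: go to s1, push ε → (s1, 1110, BAXZ)
  read 1, top B: go to s0, push BB → (s0, 110, BBAXZ)
  ε-move, top B: go to s1, push B → (s1, 110, BBAXZ)
  read 1, top B: go to s0, push BB → (s0, 10, BBBAXZ)
  ε-move, top B: go to s1, push B → (s1, 10, BBBAXZ)
  read 1, top B: go to s0, push BB → (s0, 0, BBBBAXZ)
  ε-move, top B: go to s1, push B → (s1, 0, BBBBAXZ)
  read 0, top B: go to s1, push A → (s1, ε, ABBBAXZ)
All input consumed; M is in state s1.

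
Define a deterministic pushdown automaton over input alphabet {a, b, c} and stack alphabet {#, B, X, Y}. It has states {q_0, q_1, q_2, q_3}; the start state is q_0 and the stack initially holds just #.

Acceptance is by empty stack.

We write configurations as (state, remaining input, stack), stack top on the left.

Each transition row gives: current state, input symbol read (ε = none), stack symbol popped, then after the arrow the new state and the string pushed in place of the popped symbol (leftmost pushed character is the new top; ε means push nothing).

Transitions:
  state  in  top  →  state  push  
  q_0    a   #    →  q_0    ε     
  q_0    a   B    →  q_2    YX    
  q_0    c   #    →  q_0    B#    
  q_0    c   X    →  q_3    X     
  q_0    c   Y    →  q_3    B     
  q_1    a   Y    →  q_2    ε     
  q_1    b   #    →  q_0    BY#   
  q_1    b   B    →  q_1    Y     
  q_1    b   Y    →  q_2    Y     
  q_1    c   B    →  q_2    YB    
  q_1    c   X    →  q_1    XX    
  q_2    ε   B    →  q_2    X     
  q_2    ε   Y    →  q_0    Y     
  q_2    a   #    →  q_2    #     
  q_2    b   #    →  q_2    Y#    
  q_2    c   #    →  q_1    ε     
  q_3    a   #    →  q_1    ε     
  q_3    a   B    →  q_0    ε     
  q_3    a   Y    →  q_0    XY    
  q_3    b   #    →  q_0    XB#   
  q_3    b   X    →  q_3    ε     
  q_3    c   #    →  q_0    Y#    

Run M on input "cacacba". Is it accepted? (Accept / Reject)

Accept

(q_0, cacacba, #)
  read c, top #: go to q_0, push B# → (q_0, acacba, B#)
  read a, top B: go to q_2, push YX → (q_2, cacba, YX#)
  ε-move, top Y: go to q_0, push Y → (q_0, cacba, YX#)
  read c, top Y: go to q_3, push B → (q_3, acba, BX#)
  read a, top B: go to q_0, push ε → (q_0, cba, X#)
  read c, top X: go to q_3, push X → (q_3, ba, X#)
  read b, top X: go to q_3, push ε → (q_3, a, #)
  read a, top #: go to q_1, push ε → (q_1, ε, ε)
All input consumed and the stack is empty.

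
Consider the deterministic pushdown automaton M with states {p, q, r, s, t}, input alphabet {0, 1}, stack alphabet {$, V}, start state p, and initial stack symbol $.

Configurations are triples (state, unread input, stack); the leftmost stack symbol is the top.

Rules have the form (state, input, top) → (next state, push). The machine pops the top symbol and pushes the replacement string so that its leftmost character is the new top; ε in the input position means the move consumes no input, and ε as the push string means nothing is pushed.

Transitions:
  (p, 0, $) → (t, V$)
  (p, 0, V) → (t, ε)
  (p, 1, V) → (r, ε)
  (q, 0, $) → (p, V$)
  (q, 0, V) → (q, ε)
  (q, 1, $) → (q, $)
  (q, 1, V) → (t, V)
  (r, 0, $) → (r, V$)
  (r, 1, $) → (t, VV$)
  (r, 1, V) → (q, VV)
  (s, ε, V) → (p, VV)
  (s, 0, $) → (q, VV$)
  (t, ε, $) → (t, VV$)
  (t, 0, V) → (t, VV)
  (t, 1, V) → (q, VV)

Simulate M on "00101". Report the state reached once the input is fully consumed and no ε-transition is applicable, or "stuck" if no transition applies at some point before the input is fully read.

(p, 00101, $) ⊢ (t, 0101, V$) ⊢ (t, 101, VV$) ⊢ (q, 01, VVV$) ⊢ (q, 1, VV$) ⊢ (t, ε, VV$)
All input consumed; M is in state t.

t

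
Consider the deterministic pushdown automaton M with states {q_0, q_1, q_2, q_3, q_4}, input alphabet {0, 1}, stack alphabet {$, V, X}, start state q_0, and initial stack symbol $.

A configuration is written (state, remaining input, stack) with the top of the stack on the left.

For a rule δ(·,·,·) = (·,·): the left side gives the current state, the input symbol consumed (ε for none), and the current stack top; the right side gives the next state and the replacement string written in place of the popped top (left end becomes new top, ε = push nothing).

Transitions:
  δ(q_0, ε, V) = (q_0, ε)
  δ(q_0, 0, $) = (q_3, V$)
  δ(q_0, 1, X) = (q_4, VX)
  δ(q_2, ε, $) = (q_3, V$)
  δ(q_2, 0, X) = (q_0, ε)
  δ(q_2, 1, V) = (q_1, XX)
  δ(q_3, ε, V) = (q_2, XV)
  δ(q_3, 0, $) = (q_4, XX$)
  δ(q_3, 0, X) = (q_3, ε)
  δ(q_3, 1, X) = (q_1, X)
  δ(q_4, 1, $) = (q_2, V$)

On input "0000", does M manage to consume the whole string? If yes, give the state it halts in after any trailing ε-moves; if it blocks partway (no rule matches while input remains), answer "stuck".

(q_0, 0000, $) ⊢ (q_3, 000, V$) ⊢ (q_2, 000, XV$) ⊢ (q_0, 00, V$) ⊢ (q_0, 00, $) ⊢ (q_3, 0, V$) ⊢ (q_2, 0, XV$) ⊢ (q_0, ε, V$) ⊢ (q_0, ε, $)
All input consumed; M is in state q_0.

q_0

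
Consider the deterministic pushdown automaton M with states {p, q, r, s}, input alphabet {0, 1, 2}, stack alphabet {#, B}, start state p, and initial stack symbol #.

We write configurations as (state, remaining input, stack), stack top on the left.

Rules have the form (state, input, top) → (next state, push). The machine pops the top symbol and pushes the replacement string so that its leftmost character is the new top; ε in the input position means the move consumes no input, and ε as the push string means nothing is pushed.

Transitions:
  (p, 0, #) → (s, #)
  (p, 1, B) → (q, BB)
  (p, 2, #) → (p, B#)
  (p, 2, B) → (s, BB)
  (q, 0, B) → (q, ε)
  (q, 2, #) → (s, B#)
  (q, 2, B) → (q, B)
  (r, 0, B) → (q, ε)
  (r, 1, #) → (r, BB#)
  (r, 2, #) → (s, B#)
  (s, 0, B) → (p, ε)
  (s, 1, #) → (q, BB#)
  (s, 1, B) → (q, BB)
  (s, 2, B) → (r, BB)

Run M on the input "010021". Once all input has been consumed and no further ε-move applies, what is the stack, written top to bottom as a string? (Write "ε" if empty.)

(p, 010021, #) ⊢ (s, 10021, #) ⊢ (q, 0021, BB#) ⊢ (q, 021, B#) ⊢ (q, 21, #) ⊢ (s, 1, B#) ⊢ (q, ε, BB#)
All input consumed in state q with stack BB#.

BB#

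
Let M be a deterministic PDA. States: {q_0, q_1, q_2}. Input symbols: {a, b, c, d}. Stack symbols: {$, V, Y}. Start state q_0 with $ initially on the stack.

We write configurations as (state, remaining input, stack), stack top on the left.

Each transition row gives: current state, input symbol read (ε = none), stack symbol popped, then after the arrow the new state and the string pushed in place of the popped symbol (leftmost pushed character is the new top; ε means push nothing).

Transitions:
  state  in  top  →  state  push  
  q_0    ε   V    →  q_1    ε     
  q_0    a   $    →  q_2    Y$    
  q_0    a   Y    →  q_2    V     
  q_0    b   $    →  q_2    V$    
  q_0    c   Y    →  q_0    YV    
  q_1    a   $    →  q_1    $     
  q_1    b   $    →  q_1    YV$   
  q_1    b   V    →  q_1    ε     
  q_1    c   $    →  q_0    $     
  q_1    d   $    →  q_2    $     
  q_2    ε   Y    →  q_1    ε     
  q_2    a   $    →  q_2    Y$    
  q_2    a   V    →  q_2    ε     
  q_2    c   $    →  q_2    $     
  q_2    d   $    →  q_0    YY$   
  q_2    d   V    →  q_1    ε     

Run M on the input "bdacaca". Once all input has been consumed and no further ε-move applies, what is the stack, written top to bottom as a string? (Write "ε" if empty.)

(q_0, bdacaca, $) ⊢ (q_2, dacaca, V$) ⊢ (q_1, acaca, $) ⊢ (q_1, caca, $) ⊢ (q_0, aca, $) ⊢ (q_2, ca, Y$) ⊢ (q_1, ca, $) ⊢ (q_0, a, $) ⊢ (q_2, ε, Y$) ⊢ (q_1, ε, $)
All input consumed in state q_1 with stack $.

$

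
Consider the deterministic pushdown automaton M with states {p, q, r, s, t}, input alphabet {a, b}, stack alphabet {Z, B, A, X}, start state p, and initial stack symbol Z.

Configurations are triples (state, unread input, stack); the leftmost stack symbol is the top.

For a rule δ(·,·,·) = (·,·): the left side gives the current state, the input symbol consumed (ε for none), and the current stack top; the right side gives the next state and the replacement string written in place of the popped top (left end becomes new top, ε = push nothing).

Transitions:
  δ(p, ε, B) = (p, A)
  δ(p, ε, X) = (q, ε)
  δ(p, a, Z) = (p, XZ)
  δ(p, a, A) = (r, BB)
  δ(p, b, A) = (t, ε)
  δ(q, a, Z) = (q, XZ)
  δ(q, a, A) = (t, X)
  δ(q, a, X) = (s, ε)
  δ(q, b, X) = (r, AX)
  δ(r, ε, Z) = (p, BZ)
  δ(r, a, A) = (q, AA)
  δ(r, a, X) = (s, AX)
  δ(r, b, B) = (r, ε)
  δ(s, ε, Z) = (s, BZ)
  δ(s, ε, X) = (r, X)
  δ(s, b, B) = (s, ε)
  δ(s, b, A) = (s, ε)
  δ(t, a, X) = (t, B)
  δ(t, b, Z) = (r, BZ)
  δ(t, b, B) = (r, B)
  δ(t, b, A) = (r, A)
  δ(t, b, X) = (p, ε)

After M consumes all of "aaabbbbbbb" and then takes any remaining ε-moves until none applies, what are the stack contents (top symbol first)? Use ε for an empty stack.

(p, aaabbbbbbb, Z)
  read a, top Z: go to p, push XZ → (p, aabbbbbbb, XZ)
  ε-move, top X: go to q, push ε → (q, aabbbbbbb, Z)
  read a, top Z: go to q, push XZ → (q, abbbbbbb, XZ)
  read a, top X: go to s, push ε → (s, bbbbbbb, Z)
  ε-move, top Z: go to s, push BZ → (s, bbbbbbb, BZ)
  read b, top B: go to s, push ε → (s, bbbbbb, Z)
  ε-move, top Z: go to s, push BZ → (s, bbbbbb, BZ)
  read b, top B: go to s, push ε → (s, bbbbb, Z)
  ε-move, top Z: go to s, push BZ → (s, bbbbb, BZ)
  read b, top B: go to s, push ε → (s, bbbb, Z)
  ε-move, top Z: go to s, push BZ → (s, bbbb, BZ)
  read b, top B: go to s, push ε → (s, bbb, Z)
  ε-move, top Z: go to s, push BZ → (s, bbb, BZ)
  read b, top B: go to s, push ε → (s, bb, Z)
  ε-move, top Z: go to s, push BZ → (s, bb, BZ)
  read b, top B: go to s, push ε → (s, b, Z)
  ε-move, top Z: go to s, push BZ → (s, b, BZ)
  read b, top B: go to s, push ε → (s, ε, Z)
  ε-move, top Z: go to s, push BZ → (s, ε, BZ)
All input consumed in state s with stack BZ.

BZ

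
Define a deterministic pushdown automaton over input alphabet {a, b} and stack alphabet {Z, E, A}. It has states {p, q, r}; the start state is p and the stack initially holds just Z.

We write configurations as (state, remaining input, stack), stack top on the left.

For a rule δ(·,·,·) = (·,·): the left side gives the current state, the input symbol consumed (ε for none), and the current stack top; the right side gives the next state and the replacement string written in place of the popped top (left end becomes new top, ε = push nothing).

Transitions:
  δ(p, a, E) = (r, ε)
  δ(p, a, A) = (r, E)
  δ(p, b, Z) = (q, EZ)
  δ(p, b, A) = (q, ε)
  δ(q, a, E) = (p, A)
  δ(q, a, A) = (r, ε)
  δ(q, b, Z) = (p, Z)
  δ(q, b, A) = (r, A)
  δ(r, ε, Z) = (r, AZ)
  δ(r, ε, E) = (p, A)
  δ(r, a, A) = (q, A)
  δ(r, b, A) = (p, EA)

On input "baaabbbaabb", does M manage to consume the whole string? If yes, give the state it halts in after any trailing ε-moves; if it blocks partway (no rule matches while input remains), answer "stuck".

p

(p, baaabbbaabb, Z)
  read b, top Z: go to q, push EZ → (q, aaabbbaabb, EZ)
  read a, top E: go to p, push A → (p, aabbbaabb, AZ)
  read a, top A: go to r, push E → (r, abbbaabb, EZ)
  ε-move, top E: go to p, push A → (p, abbbaabb, AZ)
  read a, top A: go to r, push E → (r, bbbaabb, EZ)
  ε-move, top E: go to p, push A → (p, bbbaabb, AZ)
  read b, top A: go to q, push ε → (q, bbaabb, Z)
  read b, top Z: go to p, push Z → (p, baabb, Z)
  read b, top Z: go to q, push EZ → (q, aabb, EZ)
  read a, top E: go to p, push A → (p, abb, AZ)
  read a, top A: go to r, push E → (r, bb, EZ)
  ε-move, top E: go to p, push A → (p, bb, AZ)
  read b, top A: go to q, push ε → (q, b, Z)
  read b, top Z: go to p, push Z → (p, ε, Z)
All input consumed; M is in state p.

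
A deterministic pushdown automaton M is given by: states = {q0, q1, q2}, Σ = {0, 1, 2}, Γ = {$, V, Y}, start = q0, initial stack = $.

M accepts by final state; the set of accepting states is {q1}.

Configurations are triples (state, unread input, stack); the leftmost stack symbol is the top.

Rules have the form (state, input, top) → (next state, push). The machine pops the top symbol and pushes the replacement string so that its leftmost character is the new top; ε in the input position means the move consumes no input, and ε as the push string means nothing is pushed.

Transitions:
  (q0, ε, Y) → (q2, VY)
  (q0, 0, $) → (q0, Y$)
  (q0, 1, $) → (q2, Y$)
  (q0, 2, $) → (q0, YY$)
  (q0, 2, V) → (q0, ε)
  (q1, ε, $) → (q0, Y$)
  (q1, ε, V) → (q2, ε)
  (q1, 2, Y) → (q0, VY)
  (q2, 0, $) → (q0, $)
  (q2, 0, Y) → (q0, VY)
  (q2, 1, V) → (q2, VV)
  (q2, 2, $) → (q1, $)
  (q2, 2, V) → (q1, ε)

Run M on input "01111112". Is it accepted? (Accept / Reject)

(q0, 01111112, $) ⊢ (q0, 1111112, Y$) ⊢ (q2, 1111112, VY$) ⊢ (q2, 111112, VVY$) ⊢ (q2, 11112, VVVY$) ⊢ (q2, 1112, VVVVY$) ⊢ (q2, 112, VVVVVY$) ⊢ (q2, 12, VVVVVVY$) ⊢ (q2, 2, VVVVVVVY$) ⊢ (q1, ε, VVVVVVY$)
All input consumed; state q1 ∈ F.

Accept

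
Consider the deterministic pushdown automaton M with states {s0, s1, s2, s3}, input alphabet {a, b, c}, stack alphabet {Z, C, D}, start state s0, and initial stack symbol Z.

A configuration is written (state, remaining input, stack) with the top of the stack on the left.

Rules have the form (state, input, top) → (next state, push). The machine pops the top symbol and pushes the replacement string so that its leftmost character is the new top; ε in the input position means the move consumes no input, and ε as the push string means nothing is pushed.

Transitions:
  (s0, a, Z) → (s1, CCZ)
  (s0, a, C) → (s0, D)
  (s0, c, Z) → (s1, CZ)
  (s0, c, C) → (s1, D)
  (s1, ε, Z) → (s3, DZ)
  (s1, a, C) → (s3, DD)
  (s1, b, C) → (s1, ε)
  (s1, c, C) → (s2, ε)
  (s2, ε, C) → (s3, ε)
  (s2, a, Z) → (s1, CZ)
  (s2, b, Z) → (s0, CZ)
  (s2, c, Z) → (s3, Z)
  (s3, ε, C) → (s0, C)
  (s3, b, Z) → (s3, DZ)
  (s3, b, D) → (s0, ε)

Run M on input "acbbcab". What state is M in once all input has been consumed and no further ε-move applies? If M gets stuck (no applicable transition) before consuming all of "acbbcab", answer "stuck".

(s0, acbbcab, Z) ⊢ (s1, cbbcab, CCZ) ⊢ (s2, bbcab, CZ) ⊢ (s3, bbcab, Z) ⊢ (s3, bcab, DZ) ⊢ (s0, cab, Z) ⊢ (s1, ab, CZ) ⊢ (s3, b, DDZ) ⊢ (s0, ε, DZ)
All input consumed; M is in state s0.

s0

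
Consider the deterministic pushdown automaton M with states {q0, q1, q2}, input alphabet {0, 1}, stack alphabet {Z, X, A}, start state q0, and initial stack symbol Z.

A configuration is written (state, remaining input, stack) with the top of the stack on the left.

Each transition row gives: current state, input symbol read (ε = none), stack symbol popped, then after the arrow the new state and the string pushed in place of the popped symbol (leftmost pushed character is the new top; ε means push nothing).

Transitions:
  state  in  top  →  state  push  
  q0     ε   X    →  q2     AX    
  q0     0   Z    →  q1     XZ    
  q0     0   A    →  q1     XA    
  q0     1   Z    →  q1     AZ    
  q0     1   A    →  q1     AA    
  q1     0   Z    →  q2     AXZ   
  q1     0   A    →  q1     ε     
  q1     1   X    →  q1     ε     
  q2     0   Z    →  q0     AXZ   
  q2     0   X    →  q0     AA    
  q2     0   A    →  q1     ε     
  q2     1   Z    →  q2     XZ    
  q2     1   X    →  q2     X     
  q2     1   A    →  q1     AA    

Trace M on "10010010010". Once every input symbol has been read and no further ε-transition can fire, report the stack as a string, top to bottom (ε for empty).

AXZ

(q0, 10010010010, Z)
  read 1, top Z: go to q1, push AZ → (q1, 0010010010, AZ)
  read 0, top A: go to q1, push ε → (q1, 010010010, Z)
  read 0, top Z: go to q2, push AXZ → (q2, 10010010, AXZ)
  read 1, top A: go to q1, push AA → (q1, 0010010, AAXZ)
  read 0, top A: go to q1, push ε → (q1, 010010, AXZ)
  read 0, top A: go to q1, push ε → (q1, 10010, XZ)
  read 1, top X: go to q1, push ε → (q1, 0010, Z)
  read 0, top Z: go to q2, push AXZ → (q2, 010, AXZ)
  read 0, top A: go to q1, push ε → (q1, 10, XZ)
  read 1, top X: go to q1, push ε → (q1, 0, Z)
  read 0, top Z: go to q2, push AXZ → (q2, ε, AXZ)
All input consumed in state q2 with stack AXZ.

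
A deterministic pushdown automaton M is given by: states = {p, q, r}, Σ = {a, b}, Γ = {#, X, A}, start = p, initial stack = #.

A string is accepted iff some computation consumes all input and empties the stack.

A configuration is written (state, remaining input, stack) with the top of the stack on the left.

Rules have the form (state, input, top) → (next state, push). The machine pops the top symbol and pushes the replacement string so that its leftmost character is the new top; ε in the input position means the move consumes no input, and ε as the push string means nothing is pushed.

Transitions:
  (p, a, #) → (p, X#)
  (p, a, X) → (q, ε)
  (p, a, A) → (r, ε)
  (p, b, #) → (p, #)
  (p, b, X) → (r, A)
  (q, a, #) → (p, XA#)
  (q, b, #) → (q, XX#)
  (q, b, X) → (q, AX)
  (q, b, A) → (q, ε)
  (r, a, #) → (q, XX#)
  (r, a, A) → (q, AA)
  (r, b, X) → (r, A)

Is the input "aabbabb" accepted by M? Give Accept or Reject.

(p, aabbabb, #) ⊢ (p, abbabb, X#) ⊢ (q, bbabb, #) ⊢ (q, babb, XX#) ⊢ (q, abb, AXX#)
No transition applies at (q, abb, AXX#); input not fully consumed.

Reject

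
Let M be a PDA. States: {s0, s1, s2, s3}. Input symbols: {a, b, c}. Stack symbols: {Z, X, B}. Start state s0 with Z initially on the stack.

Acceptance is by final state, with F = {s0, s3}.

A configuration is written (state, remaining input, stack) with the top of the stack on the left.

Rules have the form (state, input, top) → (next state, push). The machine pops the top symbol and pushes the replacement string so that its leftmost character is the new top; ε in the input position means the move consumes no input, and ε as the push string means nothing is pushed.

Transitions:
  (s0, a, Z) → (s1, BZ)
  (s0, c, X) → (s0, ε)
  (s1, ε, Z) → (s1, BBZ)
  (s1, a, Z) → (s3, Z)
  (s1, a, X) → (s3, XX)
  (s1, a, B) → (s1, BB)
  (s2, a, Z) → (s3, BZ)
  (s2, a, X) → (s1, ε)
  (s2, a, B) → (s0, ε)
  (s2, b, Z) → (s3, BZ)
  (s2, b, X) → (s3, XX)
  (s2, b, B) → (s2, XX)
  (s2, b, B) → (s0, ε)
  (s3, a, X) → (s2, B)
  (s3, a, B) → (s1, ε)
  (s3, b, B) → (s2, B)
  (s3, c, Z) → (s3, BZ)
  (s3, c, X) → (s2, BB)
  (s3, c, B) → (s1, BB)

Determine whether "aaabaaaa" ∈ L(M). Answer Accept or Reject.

Reject

No computation consumes all input and reaches a final state.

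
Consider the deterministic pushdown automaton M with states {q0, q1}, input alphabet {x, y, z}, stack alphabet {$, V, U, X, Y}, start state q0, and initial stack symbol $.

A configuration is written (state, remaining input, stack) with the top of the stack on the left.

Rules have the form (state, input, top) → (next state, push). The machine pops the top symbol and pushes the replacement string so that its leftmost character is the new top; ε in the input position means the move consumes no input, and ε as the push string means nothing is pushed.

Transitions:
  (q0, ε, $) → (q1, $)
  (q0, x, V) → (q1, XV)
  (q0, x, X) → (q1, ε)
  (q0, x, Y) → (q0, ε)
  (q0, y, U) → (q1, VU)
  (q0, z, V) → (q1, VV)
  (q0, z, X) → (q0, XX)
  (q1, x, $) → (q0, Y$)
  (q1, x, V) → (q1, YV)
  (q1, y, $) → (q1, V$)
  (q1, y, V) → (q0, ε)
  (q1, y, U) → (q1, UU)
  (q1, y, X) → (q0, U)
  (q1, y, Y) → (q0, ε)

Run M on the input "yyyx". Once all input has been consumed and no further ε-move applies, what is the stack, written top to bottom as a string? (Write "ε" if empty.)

(q0, yyyx, $)
  ε-move, top $: go to q1, push $ → (q1, yyyx, $)
  read y, top $: go to q1, push V$ → (q1, yyx, V$)
  read y, top V: go to q0, push ε → (q0, yx, $)
  ε-move, top $: go to q1, push $ → (q1, yx, $)
  read y, top $: go to q1, push V$ → (q1, x, V$)
  read x, top V: go to q1, push YV → (q1, ε, YV$)
All input consumed in state q1 with stack YV$.

YV$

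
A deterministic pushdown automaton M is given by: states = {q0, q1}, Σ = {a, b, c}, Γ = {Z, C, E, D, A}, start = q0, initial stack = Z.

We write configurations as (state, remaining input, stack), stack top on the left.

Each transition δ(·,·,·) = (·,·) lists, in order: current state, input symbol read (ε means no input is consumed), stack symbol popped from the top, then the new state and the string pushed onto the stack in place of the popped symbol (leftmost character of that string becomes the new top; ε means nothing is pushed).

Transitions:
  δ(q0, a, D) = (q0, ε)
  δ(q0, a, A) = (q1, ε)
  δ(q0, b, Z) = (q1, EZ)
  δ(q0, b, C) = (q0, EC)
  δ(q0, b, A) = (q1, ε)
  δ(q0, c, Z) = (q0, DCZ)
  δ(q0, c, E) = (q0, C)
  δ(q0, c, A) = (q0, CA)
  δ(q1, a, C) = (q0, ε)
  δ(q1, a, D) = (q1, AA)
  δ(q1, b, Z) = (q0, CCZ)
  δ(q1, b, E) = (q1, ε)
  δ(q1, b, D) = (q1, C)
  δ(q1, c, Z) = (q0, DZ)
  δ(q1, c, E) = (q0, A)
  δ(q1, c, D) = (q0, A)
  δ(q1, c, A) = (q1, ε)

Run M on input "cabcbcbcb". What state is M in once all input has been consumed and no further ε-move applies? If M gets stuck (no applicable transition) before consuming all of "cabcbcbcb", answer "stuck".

q0

(q0, cabcbcbcb, Z) ⊢ (q0, abcbcbcb, DCZ) ⊢ (q0, bcbcbcb, CZ) ⊢ (q0, cbcbcb, ECZ) ⊢ (q0, bcbcb, CCZ) ⊢ (q0, cbcb, ECCZ) ⊢ (q0, bcb, CCCZ) ⊢ (q0, cb, ECCCZ) ⊢ (q0, b, CCCCZ) ⊢ (q0, ε, ECCCCZ)
All input consumed; M is in state q0.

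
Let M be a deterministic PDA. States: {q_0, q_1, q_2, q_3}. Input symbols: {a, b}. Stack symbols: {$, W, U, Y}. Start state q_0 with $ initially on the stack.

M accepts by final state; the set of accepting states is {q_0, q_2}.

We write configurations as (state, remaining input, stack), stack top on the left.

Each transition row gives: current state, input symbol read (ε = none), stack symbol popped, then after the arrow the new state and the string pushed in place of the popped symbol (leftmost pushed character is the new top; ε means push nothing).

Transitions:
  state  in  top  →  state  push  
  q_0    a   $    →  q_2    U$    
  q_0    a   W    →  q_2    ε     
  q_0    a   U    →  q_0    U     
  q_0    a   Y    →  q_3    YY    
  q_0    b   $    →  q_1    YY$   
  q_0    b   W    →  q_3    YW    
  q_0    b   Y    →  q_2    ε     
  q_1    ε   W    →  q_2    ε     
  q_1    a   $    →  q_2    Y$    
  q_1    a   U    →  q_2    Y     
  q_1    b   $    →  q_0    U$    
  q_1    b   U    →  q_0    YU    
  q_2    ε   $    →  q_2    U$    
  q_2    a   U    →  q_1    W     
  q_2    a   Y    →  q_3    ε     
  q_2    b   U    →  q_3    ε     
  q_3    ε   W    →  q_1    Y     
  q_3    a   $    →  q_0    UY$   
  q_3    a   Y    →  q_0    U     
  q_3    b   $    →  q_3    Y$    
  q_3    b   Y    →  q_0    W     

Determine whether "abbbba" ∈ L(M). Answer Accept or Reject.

(q_0, abbbba, $) ⊢ (q_2, bbbba, U$) ⊢ (q_3, bbba, $) ⊢ (q_3, bba, Y$) ⊢ (q_0, ba, W$) ⊢ (q_3, a, YW$) ⊢ (q_0, ε, UW$)
All input consumed; state q_0 ∈ F.

Accept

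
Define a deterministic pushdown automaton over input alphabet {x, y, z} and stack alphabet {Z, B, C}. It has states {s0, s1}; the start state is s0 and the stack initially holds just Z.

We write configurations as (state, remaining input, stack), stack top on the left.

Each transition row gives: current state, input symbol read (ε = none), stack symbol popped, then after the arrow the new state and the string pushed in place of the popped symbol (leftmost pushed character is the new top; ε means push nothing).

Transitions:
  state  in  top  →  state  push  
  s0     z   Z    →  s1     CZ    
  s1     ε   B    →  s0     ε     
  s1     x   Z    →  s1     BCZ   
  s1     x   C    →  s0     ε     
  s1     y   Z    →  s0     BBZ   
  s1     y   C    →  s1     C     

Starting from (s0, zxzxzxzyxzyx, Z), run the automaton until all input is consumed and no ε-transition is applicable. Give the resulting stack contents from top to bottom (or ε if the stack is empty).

Z

(s0, zxzxzxzyxzyx, Z) ⊢ (s1, xzxzxzyxzyx, CZ) ⊢ (s0, zxzxzyxzyx, Z) ⊢ (s1, xzxzyxzyx, CZ) ⊢ (s0, zxzyxzyx, Z) ⊢ (s1, xzyxzyx, CZ) ⊢ (s0, zyxzyx, Z) ⊢ (s1, yxzyx, CZ) ⊢ (s1, xzyx, CZ) ⊢ (s0, zyx, Z) ⊢ (s1, yx, CZ) ⊢ (s1, x, CZ) ⊢ (s0, ε, Z)
All input consumed in state s0 with stack Z.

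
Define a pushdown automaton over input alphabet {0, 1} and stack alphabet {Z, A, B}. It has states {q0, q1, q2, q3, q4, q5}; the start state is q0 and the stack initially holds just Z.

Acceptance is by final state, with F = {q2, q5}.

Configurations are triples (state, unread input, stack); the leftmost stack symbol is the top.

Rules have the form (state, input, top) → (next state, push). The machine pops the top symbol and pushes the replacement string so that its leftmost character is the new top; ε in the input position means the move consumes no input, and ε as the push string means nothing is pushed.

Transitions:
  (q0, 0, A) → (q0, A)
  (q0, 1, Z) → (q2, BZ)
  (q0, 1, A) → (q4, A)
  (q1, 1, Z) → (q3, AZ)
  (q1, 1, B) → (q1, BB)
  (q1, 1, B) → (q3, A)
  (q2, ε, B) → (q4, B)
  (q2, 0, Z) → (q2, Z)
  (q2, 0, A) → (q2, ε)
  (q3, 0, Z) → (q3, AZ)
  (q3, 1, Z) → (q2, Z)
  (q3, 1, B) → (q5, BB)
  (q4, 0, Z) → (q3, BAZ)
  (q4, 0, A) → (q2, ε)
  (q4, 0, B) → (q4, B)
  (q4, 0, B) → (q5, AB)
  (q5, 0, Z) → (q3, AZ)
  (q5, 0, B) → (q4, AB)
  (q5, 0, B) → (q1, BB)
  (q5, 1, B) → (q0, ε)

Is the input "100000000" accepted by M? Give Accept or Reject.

One accepting computation: (q0, 100000000, Z) ⊢ (q2, 00000000, BZ) ⊢ (q4, 00000000, BZ) ⊢ (q4, 0000000, BZ) ⊢ (q4, 000000, BZ) ⊢ (q4, 00000, BZ) ⊢ (q4, 0000, BZ) ⊢ (q4, 000, BZ) ⊢ (q4, 00, BZ) ⊢ (q4, 0, BZ) ⊢ (q5, ε, ABZ)
All input consumed and state q5 ∈ F.

Accept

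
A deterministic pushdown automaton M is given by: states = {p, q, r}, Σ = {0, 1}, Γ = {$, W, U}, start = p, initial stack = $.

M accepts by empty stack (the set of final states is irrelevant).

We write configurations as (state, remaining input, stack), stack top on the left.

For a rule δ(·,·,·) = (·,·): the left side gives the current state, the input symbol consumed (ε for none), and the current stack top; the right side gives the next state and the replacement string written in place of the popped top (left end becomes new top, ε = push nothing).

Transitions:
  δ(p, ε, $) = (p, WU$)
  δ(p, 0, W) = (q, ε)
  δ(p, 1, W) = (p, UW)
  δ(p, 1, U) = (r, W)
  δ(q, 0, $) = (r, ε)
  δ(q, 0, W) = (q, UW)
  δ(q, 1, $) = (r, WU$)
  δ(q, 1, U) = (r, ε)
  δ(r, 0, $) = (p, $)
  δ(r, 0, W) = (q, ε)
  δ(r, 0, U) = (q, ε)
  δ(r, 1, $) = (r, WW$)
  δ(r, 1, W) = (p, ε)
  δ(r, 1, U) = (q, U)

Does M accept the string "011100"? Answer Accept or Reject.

Accept

(p, 011100, $)
  ε-move, top $: go to p, push WU$ → (p, 011100, WU$)
  read 0, top W: go to q, push ε → (q, 11100, U$)
  read 1, top U: go to r, push ε → (r, 1100, $)
  read 1, top $: go to r, push WW$ → (r, 100, WW$)
  read 1, top W: go to p, push ε → (p, 00, W$)
  read 0, top W: go to q, push ε → (q, 0, $)
  read 0, top $: go to r, push ε → (r, ε, ε)
All input consumed and the stack is empty.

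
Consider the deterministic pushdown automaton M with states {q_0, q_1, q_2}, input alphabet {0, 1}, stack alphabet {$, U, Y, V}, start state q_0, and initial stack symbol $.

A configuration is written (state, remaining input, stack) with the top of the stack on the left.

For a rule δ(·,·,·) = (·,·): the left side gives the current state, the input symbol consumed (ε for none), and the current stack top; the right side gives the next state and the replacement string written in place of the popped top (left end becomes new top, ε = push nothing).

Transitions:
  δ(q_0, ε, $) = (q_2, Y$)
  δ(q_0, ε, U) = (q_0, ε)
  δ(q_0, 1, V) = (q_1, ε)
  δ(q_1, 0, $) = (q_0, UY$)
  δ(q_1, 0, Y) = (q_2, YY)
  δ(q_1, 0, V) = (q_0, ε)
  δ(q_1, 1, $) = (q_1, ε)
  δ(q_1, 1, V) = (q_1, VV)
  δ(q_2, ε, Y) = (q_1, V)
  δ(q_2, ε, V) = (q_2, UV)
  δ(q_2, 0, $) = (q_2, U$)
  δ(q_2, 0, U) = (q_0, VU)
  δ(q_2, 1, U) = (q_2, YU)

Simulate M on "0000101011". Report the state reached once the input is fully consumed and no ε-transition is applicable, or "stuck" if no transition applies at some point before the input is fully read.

stuck

(q_0, 0000101011, $) ⊢ (q_2, 0000101011, Y$) ⊢ (q_1, 0000101011, V$) ⊢ (q_0, 000101011, $) ⊢ (q_2, 000101011, Y$) ⊢ (q_1, 000101011, V$) ⊢ (q_0, 00101011, $) ⊢ (q_2, 00101011, Y$) ⊢ (q_1, 00101011, V$) ⊢ (q_0, 0101011, $) ⊢ (q_2, 0101011, Y$) ⊢ (q_1, 0101011, V$) ⊢ (q_0, 101011, $) ⊢ (q_2, 101011, Y$) ⊢ (q_1, 101011, V$) ⊢ (q_1, 01011, VV$) ⊢ (q_0, 1011, V$) ⊢ (q_1, 011, $) ⊢ (q_0, 11, UY$) ⊢ (q_0, 11, Y$)
No transition for (q_0, 1, top Y); M blocks with input 11 remaining.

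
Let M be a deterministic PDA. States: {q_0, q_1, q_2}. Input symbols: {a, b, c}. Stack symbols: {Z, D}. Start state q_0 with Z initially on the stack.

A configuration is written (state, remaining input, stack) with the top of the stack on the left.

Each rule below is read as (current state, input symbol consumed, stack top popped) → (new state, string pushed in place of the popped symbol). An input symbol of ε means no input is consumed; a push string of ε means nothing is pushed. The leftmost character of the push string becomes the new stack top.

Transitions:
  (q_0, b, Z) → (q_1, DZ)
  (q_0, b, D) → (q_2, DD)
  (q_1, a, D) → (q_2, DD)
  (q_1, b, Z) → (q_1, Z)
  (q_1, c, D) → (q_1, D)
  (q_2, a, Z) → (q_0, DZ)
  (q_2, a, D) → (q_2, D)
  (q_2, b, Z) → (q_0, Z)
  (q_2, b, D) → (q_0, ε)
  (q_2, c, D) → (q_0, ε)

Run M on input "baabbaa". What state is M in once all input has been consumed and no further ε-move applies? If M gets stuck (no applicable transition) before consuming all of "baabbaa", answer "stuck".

(q_0, baabbaa, Z) ⊢ (q_1, aabbaa, DZ) ⊢ (q_2, abbaa, DDZ) ⊢ (q_2, bbaa, DDZ) ⊢ (q_0, baa, DZ) ⊢ (q_2, aa, DDZ) ⊢ (q_2, a, DDZ) ⊢ (q_2, ε, DDZ)
All input consumed; M is in state q_2.

q_2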